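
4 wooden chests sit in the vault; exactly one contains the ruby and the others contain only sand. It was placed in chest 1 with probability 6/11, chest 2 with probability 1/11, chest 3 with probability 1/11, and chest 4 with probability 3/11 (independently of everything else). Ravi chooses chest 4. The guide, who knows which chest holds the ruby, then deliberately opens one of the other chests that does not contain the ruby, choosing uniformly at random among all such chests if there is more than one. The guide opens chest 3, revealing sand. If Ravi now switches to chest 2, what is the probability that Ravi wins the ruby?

1/9

Consider each possible location of the ruby in turn.
If it is in chest 1 (prior 6/11): the guide has 2 equally likely choices, so probability 1/2; weight (6/11)·(1/2) = 3/11.
If it is in chest 2 (prior 1/11): the guide has 2 equally likely choices, so probability 1/2; weight (1/11)·(1/2) = 1/22.
If it is in chest 3 (prior 1/11): the guide opened chest 3, so this case is ruled out; weight (1/11)·0 = 0.
If it is in chest 4 (prior 3/11): the guide has 3 equally likely choices, so probability 1/3; weight (3/11)·(1/3) = 1/11.
The weights sum to 9/22.
So P(the ruby in chest 2 | the guide opened chest 3) = (1/22) / (9/22) = 1/9.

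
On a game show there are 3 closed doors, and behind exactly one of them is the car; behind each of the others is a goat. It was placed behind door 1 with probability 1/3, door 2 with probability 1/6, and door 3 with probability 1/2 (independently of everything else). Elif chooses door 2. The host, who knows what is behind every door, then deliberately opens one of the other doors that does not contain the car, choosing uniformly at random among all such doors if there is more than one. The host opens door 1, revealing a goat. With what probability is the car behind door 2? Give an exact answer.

1/7

Consider each possible location of the car in turn.
If it is behind door 1 (prior 1/3): the host opened door 1, so this case is ruled out; weight (1/3)·0 = 0.
If it is behind door 2 (prior 1/6): the host has 2 equally likely choices, so probability 1/2; weight (1/6)·(1/2) = 1/12.
If it is behind door 3 (prior 1/2): the host has no choice, probability 1; weight (1/2)·1 = 1/2.
The weights sum to 7/12.
So P(the car behind door 2 | the host opened door 1) = (1/12) / (7/12) = 1/7.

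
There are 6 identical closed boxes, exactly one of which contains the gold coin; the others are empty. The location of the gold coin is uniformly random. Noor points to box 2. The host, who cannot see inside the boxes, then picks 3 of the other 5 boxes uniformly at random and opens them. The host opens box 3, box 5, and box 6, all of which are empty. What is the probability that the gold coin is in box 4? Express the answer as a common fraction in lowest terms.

Condition on the true location of the gold coin.
If it is in any of boxes 1, 2, and 4 (prior 1/6 each): the host picks exactly this set with probability 1/10 regardless, and none is the prize; weight (1/6)·(1/10) = 1/60 each.
If it is in any of boxes 3, 5, and 6 (prior 1/6 each): that box was opened and seen not to hold the prize — ruled out; weight (1/6)·0 = 0 each.
The weights sum to 1/20.
So P(the gold coin in box 4 | the host opened box 3, box 5, and box 6) = (1/60) / (1/20) = 1/3.

1/3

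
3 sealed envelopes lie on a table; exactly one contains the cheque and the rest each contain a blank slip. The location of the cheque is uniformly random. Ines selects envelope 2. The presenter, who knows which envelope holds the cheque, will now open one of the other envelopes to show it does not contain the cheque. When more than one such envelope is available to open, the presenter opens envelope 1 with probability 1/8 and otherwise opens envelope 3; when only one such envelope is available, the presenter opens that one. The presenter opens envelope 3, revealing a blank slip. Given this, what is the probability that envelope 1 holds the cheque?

Condition on the true location of the cheque.
If it is in envelope 1 (prior 1/3): only envelope 3 is available, probability 1; weight (1/3)·1 = 1/3.
If it is in envelope 2 (prior 1/3): envelope 1 is available but not opened, probability 7/8; weight (1/3)·(7/8) = 7/24.
If it is in envelope 3 (prior 1/3): the presenter opened envelope 3, so this case is ruled out; weight (1/3)·0 = 0.
The weights sum to 5/8.
So P(the cheque in envelope 1 | the presenter opened envelope 3) = (1/3) / (5/8) = 8/15.

8/15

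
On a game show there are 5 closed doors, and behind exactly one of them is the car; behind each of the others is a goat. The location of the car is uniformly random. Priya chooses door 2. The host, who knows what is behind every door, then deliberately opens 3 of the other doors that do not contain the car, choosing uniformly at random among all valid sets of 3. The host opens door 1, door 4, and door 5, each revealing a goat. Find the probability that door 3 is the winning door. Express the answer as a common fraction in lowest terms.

Condition on the true location of the car.
If it is behind any of doors 1, 4, and 5 (prior 1/5 each): that door was opened and seen not to hold the prize — ruled out; weight (1/5)·0 = 0 each.
If it is behind door 2 (prior 1/5): the host has 4 equally likely choices, so probability 1/4; weight (1/5)·(1/4) = 1/20.
If it is behind door 3 (prior 1/5): the host has no choice, probability 1; weight (1/5)·1 = 1/5.
The weights sum to 1/4.
So P(the car behind door 3 | the host opened door 1, door 4, and door 5) = (1/5) / (1/4) = 4/5.

4/5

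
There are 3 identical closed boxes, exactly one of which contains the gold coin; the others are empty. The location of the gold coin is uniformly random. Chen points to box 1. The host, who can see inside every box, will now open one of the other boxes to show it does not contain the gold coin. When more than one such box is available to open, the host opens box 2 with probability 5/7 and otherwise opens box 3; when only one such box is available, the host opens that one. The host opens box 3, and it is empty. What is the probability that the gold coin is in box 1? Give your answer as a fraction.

2/9

Condition on the true location of the gold coin.
If it is in box 1 (prior 1/3): box 2 is available but not opened, probability 2/7; weight (1/3)·(2/7) = 2/21.
If it is in box 2 (prior 1/3): only box 3 is available, probability 1; weight (1/3)·1 = 1/3.
If it is in box 3 (prior 1/3): the host opened box 3, so this case is ruled out; weight (1/3)·0 = 0.
The weights sum to 3/7.
So P(the gold coin in box 1 | the host opened box 3) = (2/21) / (3/7) = 2/9.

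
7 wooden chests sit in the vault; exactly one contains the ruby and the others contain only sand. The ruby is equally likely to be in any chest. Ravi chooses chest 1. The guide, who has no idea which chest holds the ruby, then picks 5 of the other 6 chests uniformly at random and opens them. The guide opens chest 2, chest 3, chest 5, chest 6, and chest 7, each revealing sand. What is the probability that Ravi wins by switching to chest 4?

Condition on the true location of the ruby.
If it is in either of chests 1 and 4 (prior 1/7 each): the guide picks exactly this set with probability 1/6 regardless, and none is the prize; weight (1/7)·(1/6) = 1/42 each.
If it is in any of chests 2, 3, 5, 6, and 7 (prior 1/7 each): that chest was opened and seen not to hold the prize — ruled out; weight (1/7)·0 = 0 each.
The weights sum to 1/21.
So P(the ruby in chest 4 | the guide opened chest 2, chest 3, chest 5, chest 6, and chest 7) = (1/42) / (1/21) = 1/2.

1/2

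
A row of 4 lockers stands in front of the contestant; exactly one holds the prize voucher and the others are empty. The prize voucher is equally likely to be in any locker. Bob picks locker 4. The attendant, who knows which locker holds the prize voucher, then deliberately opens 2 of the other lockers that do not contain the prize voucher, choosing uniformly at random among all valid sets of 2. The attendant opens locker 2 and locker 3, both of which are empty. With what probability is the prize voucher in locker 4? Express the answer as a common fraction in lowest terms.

Condition on the true location of the prize voucher.
If it is in locker 1 (prior 1/4): the attendant has no choice, probability 1; weight (1/4)·1 = 1/4.
If it is in either of lockers 2 and 3 (prior 1/4 each): that locker was opened and seen not to hold the prize — ruled out; weight (1/4)·0 = 0 each.
If it is in locker 4 (prior 1/4): the attendant has 3 equally likely choices, so probability 1/3; weight (1/4)·(1/3) = 1/12.
The weights sum to 1/3.
So P(the prize voucher in locker 4 | the attendant opened locker 2 and locker 3) = (1/12) / (1/3) = 1/4.

1/4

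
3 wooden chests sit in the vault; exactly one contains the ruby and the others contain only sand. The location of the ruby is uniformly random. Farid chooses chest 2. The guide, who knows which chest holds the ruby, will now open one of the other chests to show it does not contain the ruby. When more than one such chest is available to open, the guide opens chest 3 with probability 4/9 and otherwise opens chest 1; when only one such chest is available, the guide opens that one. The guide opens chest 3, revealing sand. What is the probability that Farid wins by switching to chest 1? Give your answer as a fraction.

Consider each possible location of the ruby in turn.
If it is in chest 1 (prior 1/3): only chest 3 is available, probability 1; weight (1/3)·1 = 1/3.
If it is in chest 2 (prior 1/3): chest 3 is available, opened with probability 4/9; weight (1/3)·(4/9) = 4/27.
If it is in chest 3 (prior 1/3): the guide opened chest 3, so this case is ruled out; weight (1/3)·0 = 0.
The weights sum to 13/27.
So P(the ruby in chest 1 | the guide opened chest 3) = (1/3) / (13/27) = 9/13.

9/13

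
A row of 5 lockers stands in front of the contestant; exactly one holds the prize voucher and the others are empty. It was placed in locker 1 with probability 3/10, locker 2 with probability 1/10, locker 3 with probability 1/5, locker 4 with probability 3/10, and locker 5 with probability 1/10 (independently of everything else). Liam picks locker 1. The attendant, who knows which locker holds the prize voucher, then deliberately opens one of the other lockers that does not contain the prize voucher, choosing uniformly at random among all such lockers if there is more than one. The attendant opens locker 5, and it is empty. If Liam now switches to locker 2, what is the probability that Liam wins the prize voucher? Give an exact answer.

4/33

Condition on the true location of the prize voucher.
If it is in locker 1 (prior 3/10): the attendant has 4 equally likely choices, so probability 1/4; weight (3/10)·(1/4) = 3/40.
If it is in locker 2 (prior 1/10): the attendant has 3 equally likely choices, so probability 1/3; weight (1/10)·(1/3) = 1/30.
If it is in locker 3 (prior 1/5): the attendant has 3 equally likely choices, so probability 1/3; weight (1/5)·(1/3) = 1/15.
If it is in locker 4 (prior 3/10): the attendant has 3 equally likely choices, so probability 1/3; weight (3/10)·(1/3) = 1/10.
If it is in locker 5 (prior 1/10): the attendant opened locker 5, so this case is ruled out; weight (1/10)·0 = 0.
The weights sum to 11/40.
So P(the prize voucher in locker 2 | the attendant opened locker 5) = (1/30) / (11/40) = 4/33.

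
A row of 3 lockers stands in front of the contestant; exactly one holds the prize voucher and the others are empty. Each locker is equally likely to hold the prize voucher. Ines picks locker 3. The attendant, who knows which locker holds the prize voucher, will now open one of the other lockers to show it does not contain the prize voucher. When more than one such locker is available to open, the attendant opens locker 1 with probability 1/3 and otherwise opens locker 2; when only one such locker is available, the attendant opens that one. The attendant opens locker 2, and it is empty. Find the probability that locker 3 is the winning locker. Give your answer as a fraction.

Consider each possible location of the prize voucher in turn.
If it is in locker 1 (prior 1/3): only locker 2 is available, probability 1; weight (1/3)·1 = 1/3.
If it is in locker 2 (prior 1/3): the attendant opened locker 2, so this case is ruled out; weight (1/3)·0 = 0.
If it is in locker 3 (prior 1/3): locker 1 is available but not opened, probability 2/3; weight (1/3)·(2/3) = 2/9.
The weights sum to 5/9.
So P(the prize voucher in locker 3 | the attendant opened locker 2) = (2/9) / (5/9) = 2/5.

2/5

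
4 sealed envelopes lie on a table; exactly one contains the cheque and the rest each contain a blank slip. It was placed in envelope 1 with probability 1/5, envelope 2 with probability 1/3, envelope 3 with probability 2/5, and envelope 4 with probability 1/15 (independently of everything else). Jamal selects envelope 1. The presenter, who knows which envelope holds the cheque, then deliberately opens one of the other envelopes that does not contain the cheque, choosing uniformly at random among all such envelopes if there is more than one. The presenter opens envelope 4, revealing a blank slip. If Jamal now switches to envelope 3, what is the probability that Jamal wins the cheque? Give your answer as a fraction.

6/13

Apply Bayes' rule, conditioning on where the cheque actually is.
If it is in envelope 1 (prior 1/5): the presenter has 3 equally likely choices, so probability 1/3; weight (1/5)·(1/3) = 1/15.
If it is in envelope 2 (prior 1/3): the presenter has 2 equally likely choices, so probability 1/2; weight (1/3)·(1/2) = 1/6.
If it is in envelope 3 (prior 2/5): the presenter has 2 equally likely choices, so probability 1/2; weight (2/5)·(1/2) = 1/5.
If it is in envelope 4 (prior 1/15): the presenter opened envelope 4, so this case is ruled out; weight (1/15)·0 = 0.
The weights sum to 13/30.
So P(the cheque in envelope 3 | the presenter opened envelope 4) = (1/5) / (13/30) = 6/13.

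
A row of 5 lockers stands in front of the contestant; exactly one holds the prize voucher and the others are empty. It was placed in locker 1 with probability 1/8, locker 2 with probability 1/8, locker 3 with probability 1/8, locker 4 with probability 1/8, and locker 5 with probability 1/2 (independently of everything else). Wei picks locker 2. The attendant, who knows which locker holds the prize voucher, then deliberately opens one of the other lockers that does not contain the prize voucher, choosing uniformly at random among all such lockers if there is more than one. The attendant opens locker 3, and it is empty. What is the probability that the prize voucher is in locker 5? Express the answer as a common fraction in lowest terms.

Condition on the true location of the prize voucher.
If it is in either of lockers 1 and 4 (prior 1/8 each): the attendant has 3 equally likely choices, so probability 1/3; weight (1/8)·(1/3) = 1/24 each.
If it is in locker 2 (prior 1/8): the attendant has 4 equally likely choices, so probability 1/4; weight (1/8)·(1/4) = 1/32.
If it is in locker 3 (prior 1/8): the attendant opened locker 3, so this case is ruled out; weight (1/8)·0 = 0.
If it is in locker 5 (prior 1/2): the attendant has 3 equally likely choices, so probability 1/3; weight (1/2)·(1/3) = 1/6.
The weights sum to 9/32.
So P(the prize voucher in locker 5 | the attendant opened locker 3) = (1/6) / (9/32) = 16/27.

16/27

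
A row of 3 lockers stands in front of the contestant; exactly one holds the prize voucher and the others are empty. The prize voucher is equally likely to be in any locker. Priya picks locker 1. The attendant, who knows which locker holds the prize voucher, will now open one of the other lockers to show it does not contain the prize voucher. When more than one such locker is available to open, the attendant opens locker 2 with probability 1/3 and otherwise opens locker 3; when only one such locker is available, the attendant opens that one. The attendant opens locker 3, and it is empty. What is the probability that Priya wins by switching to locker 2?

Apply Bayes' rule, conditioning on where the prize voucher actually is.
If it is in locker 1 (prior 1/3): locker 2 is available but not opened, probability 2/3; weight (1/3)·(2/3) = 2/9.
If it is in locker 2 (prior 1/3): only locker 3 is available, probability 1; weight (1/3)·1 = 1/3.
If it is in locker 3 (prior 1/3): the attendant opened locker 3, so this case is ruled out; weight (1/3)·0 = 0.
The weights sum to 5/9.
So P(the prize voucher in locker 2 | the attendant opened locker 3) = (1/3) / (5/9) = 3/5.

3/5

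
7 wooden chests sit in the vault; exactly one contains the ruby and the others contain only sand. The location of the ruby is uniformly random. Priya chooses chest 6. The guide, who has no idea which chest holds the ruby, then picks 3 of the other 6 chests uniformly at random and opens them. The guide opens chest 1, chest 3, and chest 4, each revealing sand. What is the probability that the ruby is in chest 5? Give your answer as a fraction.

Because the guide chose which chests to open without knowing where the ruby is, the choice is independent of the prize location. Learning that none of the 3 opened chests holds the ruby simply rules out those 3 locations and leaves the remaining 4 chests still equally likely by symmetry.
So P(the ruby in chest 5) = 1/4.

1/4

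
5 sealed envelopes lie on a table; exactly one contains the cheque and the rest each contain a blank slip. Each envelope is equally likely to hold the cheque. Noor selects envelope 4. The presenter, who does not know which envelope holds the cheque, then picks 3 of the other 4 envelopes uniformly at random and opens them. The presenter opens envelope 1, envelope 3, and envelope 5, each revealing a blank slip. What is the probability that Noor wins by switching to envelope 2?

1/2

Because the presenter chose which envelopes to open without knowing where the cheque is, the choice is independent of the prize location. Learning that none of the 3 opened envelopes holds the cheque simply rules out those 3 locations and leaves the remaining 2 envelopes still equally likely by symmetry.
So P(the cheque in envelope 2) = 1/2.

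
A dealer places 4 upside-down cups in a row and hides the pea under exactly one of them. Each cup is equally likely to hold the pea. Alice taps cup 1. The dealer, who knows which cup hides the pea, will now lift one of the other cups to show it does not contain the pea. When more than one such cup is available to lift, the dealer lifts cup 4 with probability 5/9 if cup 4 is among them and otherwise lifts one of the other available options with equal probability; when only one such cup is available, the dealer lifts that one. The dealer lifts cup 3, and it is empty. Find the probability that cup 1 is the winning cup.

4/21

Apply Bayes' rule, conditioning on where the pea actually is.
If it is under cup 1 (prior 1/4): cup 4 is available but not opened; cup 3 gets probability (1 − 5/9)/2 = 2/9; weight (1/4)·(2/9) = 1/18.
If it is under cup 2 (prior 1/4): cup 4 is available but not opened, probability 4/9; weight (1/4)·(4/9) = 1/9.
If it is under cup 3 (prior 1/4): the dealer opened cup 3, so this case is ruled out; weight (1/4)·0 = 0.
If it is under cup 4 (prior 1/4): cup 4 holds the prize so is unavailable; the dealer chooses uniformly among the 2 others, probability 1/2; weight (1/4)·(1/2) = 1/8.
The weights sum to 7/24.
So P(the pea under cup 1 | the dealer opened cup 3) = (1/18) / (7/24) = 4/21.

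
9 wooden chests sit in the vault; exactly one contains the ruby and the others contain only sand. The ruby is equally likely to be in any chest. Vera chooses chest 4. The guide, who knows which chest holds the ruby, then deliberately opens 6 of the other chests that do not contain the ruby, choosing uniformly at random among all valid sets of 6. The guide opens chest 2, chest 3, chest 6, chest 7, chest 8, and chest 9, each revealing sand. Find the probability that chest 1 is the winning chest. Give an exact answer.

4/9

Consider each possible location of the ruby in turn.
If it is in either of chests 1 and 5 (prior 1/9 each): the guide has 7 equally likely choices, so probability 1/7; weight (1/9)·(1/7) = 1/63 each.
If it is in any of chests 2, 3, 6, 7, 8, and 9 (prior 1/9 each): that chest was opened and seen not to hold the prize — ruled out; weight (1/9)·0 = 0 each.
If it is in chest 4 (prior 1/9): the guide has 28 equally likely choices, so probability 1/28; weight (1/9)·(1/28) = 1/252.
The weights sum to 1/28.
So P(the ruby in chest 1 | the guide opened chest 2, chest 3, chest 6, chest 7, chest 8, and chest 9) = (1/63) / (1/28) = 4/9.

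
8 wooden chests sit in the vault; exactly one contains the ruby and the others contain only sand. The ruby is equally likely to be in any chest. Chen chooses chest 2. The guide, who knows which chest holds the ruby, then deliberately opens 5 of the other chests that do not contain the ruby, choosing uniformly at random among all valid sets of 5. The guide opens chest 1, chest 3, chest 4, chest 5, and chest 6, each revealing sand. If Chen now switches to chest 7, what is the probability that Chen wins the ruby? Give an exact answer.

7/16

Consider each possible location of the ruby in turn.
If it is in any of chests 1, 3, 4, 5, and 6 (prior 1/8 each): that chest was opened and seen not to hold the prize — ruled out; weight (1/8)·0 = 0 each.
If it is in chest 2 (prior 1/8): the guide has 21 equally likely choices, so probability 1/21; weight (1/8)·(1/21) = 1/168.
If it is in either of chests 7 and 8 (prior 1/8 each): the guide has 6 equally likely choices, so probability 1/6; weight (1/8)·(1/6) = 1/48 each.
The weights sum to 1/21.
So P(the ruby in chest 7 | the guide opened chest 1, chest 3, chest 4, chest 5, and chest 6) = (1/48) / (1/21) = 7/16.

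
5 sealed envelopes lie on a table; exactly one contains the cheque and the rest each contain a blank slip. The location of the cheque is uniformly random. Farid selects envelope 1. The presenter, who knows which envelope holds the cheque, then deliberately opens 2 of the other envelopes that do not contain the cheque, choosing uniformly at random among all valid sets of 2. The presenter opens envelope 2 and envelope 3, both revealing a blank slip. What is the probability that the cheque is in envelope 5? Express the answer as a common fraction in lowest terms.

2/5

Apply Bayes' rule, conditioning on where the cheque actually is.
If it is in envelope 1 (prior 1/5): the presenter has 6 equally likely choices, so probability 1/6; weight (1/5)·(1/6) = 1/30.
If it is in either of envelopes 2 and 3 (prior 1/5 each): that envelope was opened and seen not to hold the prize — ruled out; weight (1/5)·0 = 0 each.
If it is in either of envelopes 4 and 5 (prior 1/5 each): the presenter has 3 equally likely choices, so probability 1/3; weight (1/5)·(1/3) = 1/15 each.
The weights sum to 1/6.
So P(the cheque in envelope 5 | the presenter opened envelope 2 and envelope 3) = (1/15) / (1/6) = 2/5.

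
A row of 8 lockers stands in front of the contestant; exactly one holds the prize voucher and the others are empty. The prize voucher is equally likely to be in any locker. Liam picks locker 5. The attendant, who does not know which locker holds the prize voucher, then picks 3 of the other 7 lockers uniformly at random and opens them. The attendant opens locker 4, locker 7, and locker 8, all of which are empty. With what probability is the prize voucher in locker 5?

Condition on the true location of the prize voucher.
If it is in any of lockers 1, 2, 3, 5, and 6 (prior 1/8 each): the attendant picks exactly this set with probability 1/35 regardless, and none is the prize; weight (1/8)·(1/35) = 1/280 each.
If it is in any of lockers 4, 7, and 8 (prior 1/8 each): that locker was opened and seen not to hold the prize — ruled out; weight (1/8)·0 = 0 each.
The weights sum to 1/56.
So P(the prize voucher in locker 5 | the attendant opened locker 4, locker 7, and locker 8) = (1/280) / (1/56) = 1/5.

1/5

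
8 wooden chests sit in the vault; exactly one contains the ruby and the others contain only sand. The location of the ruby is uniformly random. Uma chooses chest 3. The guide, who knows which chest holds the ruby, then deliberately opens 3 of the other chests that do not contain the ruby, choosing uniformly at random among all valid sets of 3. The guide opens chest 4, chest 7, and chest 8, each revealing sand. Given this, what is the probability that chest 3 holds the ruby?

1/8

Apply Bayes' rule, conditioning on where the ruby actually is.
If it is in any of chests 1, 2, 5, and 6 (prior 1/8 each): the guide has 20 equally likely choices, so probability 1/20; weight (1/8)·(1/20) = 1/160 each.
If it is in chest 3 (prior 1/8): the guide has 35 equally likely choices, so probability 1/35; weight (1/8)·(1/35) = 1/280.
If it is in any of chests 4, 7, and 8 (prior 1/8 each): that chest was opened and seen not to hold the prize — ruled out; weight (1/8)·0 = 0 each.
The weights sum to 1/35.
So P(the ruby in chest 3 | the guide opened chest 4, chest 7, and chest 8) = (1/280) / (1/35) = 1/8.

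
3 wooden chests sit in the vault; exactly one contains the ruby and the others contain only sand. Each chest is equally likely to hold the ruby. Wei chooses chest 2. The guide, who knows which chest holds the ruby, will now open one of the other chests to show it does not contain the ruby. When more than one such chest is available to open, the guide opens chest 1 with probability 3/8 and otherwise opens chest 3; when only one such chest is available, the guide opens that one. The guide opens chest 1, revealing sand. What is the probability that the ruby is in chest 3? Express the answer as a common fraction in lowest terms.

8/11

Condition on the true location of the ruby.
If it is in chest 1 (prior 1/3): the guide opened chest 1, so this case is ruled out; weight (1/3)·0 = 0.
If it is in chest 2 (prior 1/3): chest 1 is available, opened with probability 3/8; weight (1/3)·(3/8) = 1/8.
If it is in chest 3 (prior 1/3): only chest 1 is available, probability 1; weight (1/3)·1 = 1/3.
The weights sum to 11/24.
So P(the ruby in chest 3 | the guide opened chest 1) = (1/3) / (11/24) = 8/11.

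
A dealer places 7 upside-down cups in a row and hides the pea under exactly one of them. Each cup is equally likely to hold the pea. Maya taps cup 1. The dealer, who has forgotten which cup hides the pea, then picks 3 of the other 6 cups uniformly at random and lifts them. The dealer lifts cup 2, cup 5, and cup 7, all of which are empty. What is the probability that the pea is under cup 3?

1/4

Condition on the true location of the pea.
If it is under any of cups 1, 3, 4, and 6 (prior 1/7 each): the dealer picks exactly this set with probability 1/20 regardless, and none is the prize; weight (1/7)·(1/20) = 1/140 each.
If it is under any of cups 2, 5, and 7 (prior 1/7 each): that cup was opened and seen not to hold the prize — ruled out; weight (1/7)·0 = 0 each.
The weights sum to 1/35.
So P(the pea under cup 3 | the dealer opened cup 2, cup 5, and cup 7) = (1/140) / (1/35) = 1/4.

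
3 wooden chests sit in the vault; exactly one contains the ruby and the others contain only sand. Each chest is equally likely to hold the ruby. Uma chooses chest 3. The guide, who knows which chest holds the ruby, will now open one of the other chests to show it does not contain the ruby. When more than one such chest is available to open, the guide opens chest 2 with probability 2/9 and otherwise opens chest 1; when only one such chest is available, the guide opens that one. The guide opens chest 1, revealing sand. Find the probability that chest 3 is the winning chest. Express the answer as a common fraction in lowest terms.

7/16

Apply Bayes' rule, conditioning on where the ruby actually is.
If it is in chest 1 (prior 1/3): the guide opened chest 1, so this case is ruled out; weight (1/3)·0 = 0.
If it is in chest 2 (prior 1/3): only chest 1 is available, probability 1; weight (1/3)·1 = 1/3.
If it is in chest 3 (prior 1/3): chest 2 is available but not opened, probability 7/9; weight (1/3)·(7/9) = 7/27.
The weights sum to 16/27.
So P(the ruby in chest 3 | the guide opened chest 1) = (7/27) / (16/27) = 7/16.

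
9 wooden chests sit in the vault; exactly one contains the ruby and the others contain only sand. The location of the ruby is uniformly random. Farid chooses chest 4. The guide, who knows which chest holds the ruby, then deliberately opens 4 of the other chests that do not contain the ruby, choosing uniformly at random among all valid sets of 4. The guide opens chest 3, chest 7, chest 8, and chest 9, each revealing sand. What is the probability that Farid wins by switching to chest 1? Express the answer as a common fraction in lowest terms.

Apply Bayes' rule, conditioning on where the ruby actually is.
If it is in any of chests 1, 2, 5, and 6 (prior 1/9 each): the guide has 35 equally likely choices, so probability 1/35; weight (1/9)·(1/35) = 1/315 each.
If it is in any of chests 3, 7, 8, and 9 (prior 1/9 each): that chest was opened and seen not to hold the prize — ruled out; weight (1/9)·0 = 0 each.
If it is in chest 4 (prior 1/9): the guide has 70 equally likely choices, so probability 1/70; weight (1/9)·(1/70) = 1/630.
The weights sum to 1/70.
So P(the ruby in chest 1 | the guide opened chest 3, chest 7, chest 8, and chest 9) = (1/315) / (1/70) = 2/9.

2/9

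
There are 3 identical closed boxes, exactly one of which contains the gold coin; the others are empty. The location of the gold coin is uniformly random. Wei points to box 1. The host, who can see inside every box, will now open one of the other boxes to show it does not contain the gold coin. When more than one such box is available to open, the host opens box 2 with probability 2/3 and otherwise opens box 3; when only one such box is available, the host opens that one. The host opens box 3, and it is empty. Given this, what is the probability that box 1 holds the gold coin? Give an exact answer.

Apply Bayes' rule, conditioning on where the gold coin actually is.
If it is in box 1 (prior 1/3): box 2 is available but not opened, probability 1/3; weight (1/3)·(1/3) = 1/9.
If it is in box 2 (prior 1/3): only box 3 is available, probability 1; weight (1/3)·1 = 1/3.
If it is in box 3 (prior 1/3): the host opened box 3, so this case is ruled out; weight (1/3)·0 = 0.
The weights sum to 4/9.
So P(the gold coin in box 1 | the host opened box 3) = (1/9) / (4/9) = 1/4.

1/4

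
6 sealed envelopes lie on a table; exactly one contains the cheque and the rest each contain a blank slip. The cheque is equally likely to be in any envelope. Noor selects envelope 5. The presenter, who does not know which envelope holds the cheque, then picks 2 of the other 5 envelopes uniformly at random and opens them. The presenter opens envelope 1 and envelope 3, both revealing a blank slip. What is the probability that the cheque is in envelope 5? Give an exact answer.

1/4

Because the presenter chose which envelopes to open without knowing where the cheque is, the choice is independent of the prize location. Learning that none of the 2 opened envelopes holds the cheque simply rules out those 2 locations and leaves the remaining 4 envelopes still equally likely by symmetry.
So P(the cheque in envelope 5) = 1/4.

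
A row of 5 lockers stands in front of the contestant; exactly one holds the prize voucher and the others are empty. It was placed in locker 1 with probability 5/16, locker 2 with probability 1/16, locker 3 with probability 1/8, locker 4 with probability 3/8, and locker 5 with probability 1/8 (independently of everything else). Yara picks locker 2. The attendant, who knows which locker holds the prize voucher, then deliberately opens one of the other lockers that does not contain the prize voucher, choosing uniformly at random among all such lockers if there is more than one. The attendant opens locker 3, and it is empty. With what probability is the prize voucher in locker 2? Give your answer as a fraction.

3/55

Consider each possible location of the prize voucher in turn.
If it is in locker 1 (prior 5/16): the attendant has 3 equally likely choices, so probability 1/3; weight (5/16)·(1/3) = 5/48.
If it is in locker 2 (prior 1/16): the attendant has 4 equally likely choices, so probability 1/4; weight (1/16)·(1/4) = 1/64.
If it is in locker 3 (prior 1/8): the attendant opened locker 3, so this case is ruled out; weight (1/8)·0 = 0.
If it is in locker 4 (prior 3/8): the attendant has 3 equally likely choices, so probability 1/3; weight (3/8)·(1/3) = 1/8.
If it is in locker 5 (prior 1/8): the attendant has 3 equally likely choices, so probability 1/3; weight (1/8)·(1/3) = 1/24.
The weights sum to 55/192.
So P(the prize voucher in locker 2 | the attendant opened locker 3) = (1/64) / (55/192) = 3/55.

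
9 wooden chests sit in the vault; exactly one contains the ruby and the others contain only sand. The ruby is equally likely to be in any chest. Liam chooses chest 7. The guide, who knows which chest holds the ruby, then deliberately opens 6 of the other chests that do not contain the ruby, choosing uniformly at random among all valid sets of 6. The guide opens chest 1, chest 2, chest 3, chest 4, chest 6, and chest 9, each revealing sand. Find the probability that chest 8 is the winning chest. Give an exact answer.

Condition on the true location of the ruby.
If it is in any of chests 1, 2, 3, 4, 6, and 9 (prior 1/9 each): that chest was opened and seen not to hold the prize — ruled out; weight (1/9)·0 = 0 each.
If it is in either of chests 5 and 8 (prior 1/9 each): the guide has 7 equally likely choices, so probability 1/7; weight (1/9)·(1/7) = 1/63 each.
If it is in chest 7 (prior 1/9): the guide has 28 equally likely choices, so probability 1/28; weight (1/9)·(1/28) = 1/252.
The weights sum to 1/28.
So P(the ruby in chest 8 | the guide opened chest 1, chest 2, chest 3, chest 4, chest 6, and chest 9) = (1/63) / (1/28) = 4/9.

4/9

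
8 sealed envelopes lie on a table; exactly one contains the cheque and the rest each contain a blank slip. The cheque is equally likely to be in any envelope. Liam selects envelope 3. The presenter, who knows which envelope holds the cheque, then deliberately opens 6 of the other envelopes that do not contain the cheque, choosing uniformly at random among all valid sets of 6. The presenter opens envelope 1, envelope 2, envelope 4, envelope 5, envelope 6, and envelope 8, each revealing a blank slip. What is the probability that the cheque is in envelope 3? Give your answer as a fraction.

1/8

Apply Bayes' rule, conditioning on where the cheque actually is.
If it is in any of envelopes 1, 2, 4, 5, 6, and 8 (prior 1/8 each): that envelope was opened and seen not to hold the prize — ruled out; weight (1/8)·0 = 0 each.
If it is in envelope 3 (prior 1/8): the presenter has 7 equally likely choices, so probability 1/7; weight (1/8)·(1/7) = 1/56.
If it is in envelope 7 (prior 1/8): the presenter has no choice, probability 1; weight (1/8)·1 = 1/8.
The weights sum to 1/7.
So P(the cheque in envelope 3 | the presenter opened envelope 1, envelope 2, envelope 4, envelope 5, envelope 6, and envelope 8) = (1/56) / (1/7) = 1/8.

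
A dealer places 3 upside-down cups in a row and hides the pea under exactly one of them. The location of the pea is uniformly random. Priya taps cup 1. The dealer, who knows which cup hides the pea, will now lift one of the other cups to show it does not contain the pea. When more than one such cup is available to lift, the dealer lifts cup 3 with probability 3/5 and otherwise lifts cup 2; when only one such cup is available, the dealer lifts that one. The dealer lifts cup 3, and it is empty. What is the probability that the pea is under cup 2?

5/8

Condition on the true location of the pea.
If it is under cup 1 (prior 1/3): cup 3 is available, opened with probability 3/5; weight (1/3)·(3/5) = 1/5.
If it is under cup 2 (prior 1/3): only cup 3 is available, probability 1; weight (1/3)·1 = 1/3.
If it is under cup 3 (prior 1/3): the dealer opened cup 3, so this case is ruled out; weight (1/3)·0 = 0.
The weights sum to 8/15.
So P(the pea under cup 2 | the dealer opened cup 3) = (1/3) / (8/15) = 5/8.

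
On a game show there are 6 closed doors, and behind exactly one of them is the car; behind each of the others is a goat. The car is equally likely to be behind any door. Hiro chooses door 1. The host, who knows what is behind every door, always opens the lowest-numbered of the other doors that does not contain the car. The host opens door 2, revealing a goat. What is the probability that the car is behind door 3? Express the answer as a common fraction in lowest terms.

Condition on the true location of the car.
If it is behind any of doors 1, 3, 4, 5, and 6 (prior 1/6 each): door 2 is the lowest-numbered option available, probability 1; weight (1/6)·1 = 1/6 each.
If it is behind door 2 (prior 1/6): the host opened door 2, so this case is ruled out; weight (1/6)·0 = 0.
The weights sum to 5/6.
So P(the car behind door 3 | the host opened door 2) = (1/6) / (5/6) = 1/5.

1/5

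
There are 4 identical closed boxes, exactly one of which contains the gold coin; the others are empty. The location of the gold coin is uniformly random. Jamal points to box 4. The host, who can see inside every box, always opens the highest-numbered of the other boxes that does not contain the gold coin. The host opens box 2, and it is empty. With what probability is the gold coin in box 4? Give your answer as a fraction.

0

Apply Bayes' rule, conditioning on where the gold coin actually is.
If it is in either of boxes 1 and 4 (prior 1/4 each): the host would have opened box 3 instead, probability 0; weight (1/4)·0 = 0 each.
If it is in box 2 (prior 1/4): the host opened box 2, so this case is ruled out; weight (1/4)·0 = 0.
If it is in box 3 (prior 1/4): box 2 is the highest-numbered option available, probability 1; weight (1/4)·1 = 1/4.
The weights sum to 1/4.
So P(the gold coin in box 4 | the host opened box 2) = 0 / (1/4) = 0.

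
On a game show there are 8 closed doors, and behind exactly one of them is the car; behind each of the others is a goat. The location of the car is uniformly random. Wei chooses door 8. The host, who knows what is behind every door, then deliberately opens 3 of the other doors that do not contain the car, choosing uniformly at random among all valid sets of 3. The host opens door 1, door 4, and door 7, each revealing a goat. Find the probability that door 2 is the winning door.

Apply Bayes' rule, conditioning on where the car actually is.
If it is behind any of doors 1, 4, and 7 (prior 1/8 each): that door was opened and seen not to hold the prize — ruled out; weight (1/8)·0 = 0 each.
If it is behind any of doors 2, 3, 5, and 6 (prior 1/8 each): the host has 20 equally likely choices, so probability 1/20; weight (1/8)·(1/20) = 1/160 each.
If it is behind door 8 (prior 1/8): the host has 35 equally likely choices, so probability 1/35; weight (1/8)·(1/35) = 1/280.
The weights sum to 1/35.
So P(the car behind door 2 | the host opened door 1, door 4, and door 7) = (1/160) / (1/35) = 7/32.

7/32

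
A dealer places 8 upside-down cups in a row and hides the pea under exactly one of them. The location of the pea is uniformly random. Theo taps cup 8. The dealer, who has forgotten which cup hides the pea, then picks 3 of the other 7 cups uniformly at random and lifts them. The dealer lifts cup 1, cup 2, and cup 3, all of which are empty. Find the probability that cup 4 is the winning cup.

1/5

Apply Bayes' rule, conditioning on where the pea actually is.
If it is under any of cups 1, 2, and 3 (prior 1/8 each): that cup was opened and seen not to hold the prize — ruled out; weight (1/8)·0 = 0 each.
If it is under any of cups 4, 5, 6, 7, and 8 (prior 1/8 each): the dealer picks exactly this set with probability 1/35 regardless, and none is the prize; weight (1/8)·(1/35) = 1/280 each.
The weights sum to 1/56.
So P(the pea under cup 4 | the dealer opened cup 1, cup 2, and cup 3) = (1/280) / (1/56) = 1/5.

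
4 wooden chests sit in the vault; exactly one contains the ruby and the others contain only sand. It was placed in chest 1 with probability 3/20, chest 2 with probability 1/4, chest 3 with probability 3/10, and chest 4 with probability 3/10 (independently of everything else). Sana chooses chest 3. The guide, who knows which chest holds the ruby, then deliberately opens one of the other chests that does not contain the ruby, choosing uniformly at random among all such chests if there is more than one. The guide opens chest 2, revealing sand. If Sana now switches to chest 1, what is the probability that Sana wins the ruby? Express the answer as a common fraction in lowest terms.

3/13

Consider each possible location of the ruby in turn.
If it is in chest 1 (prior 3/20): the guide has 2 equally likely choices, so probability 1/2; weight (3/20)·(1/2) = 3/40.
If it is in chest 2 (prior 1/4): the guide opened chest 2, so this case is ruled out; weight (1/4)·0 = 0.
If it is in chest 3 (prior 3/10): the guide has 3 equally likely choices, so probability 1/3; weight (3/10)·(1/3) = 1/10.
If it is in chest 4 (prior 3/10): the guide has 2 equally likely choices, so probability 1/2; weight (3/10)·(1/2) = 3/20.
The weights sum to 13/40.
So P(the ruby in chest 1 | the guide opened chest 2) = (3/40) / (13/40) = 3/13.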